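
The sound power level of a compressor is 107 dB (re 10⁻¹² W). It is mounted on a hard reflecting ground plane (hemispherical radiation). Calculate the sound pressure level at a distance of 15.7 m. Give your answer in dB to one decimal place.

Free-field hemispherical radiation: L_p = L_w − 10·log₁₀(2π·r²), r = 15.7 m.
2π·r² = 1549 m², 10·log₁₀ of that is 31.900 dB.
L_p = 107 − 31.900 = 75.10 dB.

75.1 dB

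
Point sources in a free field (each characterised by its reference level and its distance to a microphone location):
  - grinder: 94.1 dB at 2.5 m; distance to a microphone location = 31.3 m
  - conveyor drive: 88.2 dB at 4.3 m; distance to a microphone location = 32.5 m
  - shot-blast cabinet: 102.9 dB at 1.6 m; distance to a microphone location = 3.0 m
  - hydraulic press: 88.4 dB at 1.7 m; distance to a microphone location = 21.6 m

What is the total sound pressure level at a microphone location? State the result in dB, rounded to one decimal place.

Apply inverse-square spreading to bring every level to the receiver, then sum 10^(L/10).
grinder: 94.1 − 20·log₁₀(31.3/2.5) = 94.1 − 21.95 = 72.15 dB.
conveyor drive: 88.2 − 20·log₁₀(32.5/4.3) = 88.2 − 17.57 = 70.63 dB.
shot-blast cabinet: 102.9 − 20·log₁₀(3.0/1.6) = 102.9 − 5.46 = 97.44 dB.
hydraulic press: 88.4 − 20·log₁₀(21.6/1.7) = 88.4 − 22.08 = 66.32 dB.
Σ 10^(L/10) = 5.578e+09 → L_total = 10·log₁₀(5.578e+09) = 97.47 dB.

97.5 dB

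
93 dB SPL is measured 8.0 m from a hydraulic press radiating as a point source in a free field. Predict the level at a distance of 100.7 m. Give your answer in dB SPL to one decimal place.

Point-source attenuation: ΔL = 20·log₁₀(r₂/r₁) = 20·log₁₀(100.7/8.0) = 21.999 dB.
L₂ = 93 − 20·log₁₀(100.7/8.0) = 93 − 21.999 = 71.00 dB SPL.

71.0 dB SPL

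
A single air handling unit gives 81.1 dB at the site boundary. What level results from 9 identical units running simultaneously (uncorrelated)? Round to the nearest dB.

L_total = L₁ + 10·log₁₀ N for N identical incoherent sources.
L_total = 81.1 + 10·log₁₀(9) = 81.1 + 9.542 = 90.64 dB.

91 dB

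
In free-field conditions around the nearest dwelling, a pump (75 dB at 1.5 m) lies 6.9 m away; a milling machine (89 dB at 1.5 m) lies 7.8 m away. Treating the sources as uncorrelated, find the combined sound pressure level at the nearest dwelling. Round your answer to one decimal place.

74.9 dB

First find each source's level at the receiver (point-source: −20·log₁₀(r/r_ref)), then combine on an intensity basis.
pump: 75 − 20·log₁₀(6.9/1.5) = 75 − 13.26 = 61.74 dB.
milling machine: 89 − 20·log₁₀(7.8/1.5) = 89 − 14.32 = 74.68 dB.
Σ 10^(L/10) = 3.087e+07 → L_total = 10·log₁₀(3.087e+07) = 74.90 dB.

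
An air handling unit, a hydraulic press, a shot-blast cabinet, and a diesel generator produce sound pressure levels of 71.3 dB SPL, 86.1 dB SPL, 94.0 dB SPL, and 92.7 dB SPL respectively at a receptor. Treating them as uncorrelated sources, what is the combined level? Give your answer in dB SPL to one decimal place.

Incoherent sources combine by intensity addition: L_total = 10·log₁₀(Σ 10^(L_i/10)).
Σ 10^(L/10) = 10^(71.3/10) + 10^(86.1/10) + 10^(94.0/10) + 10^(92.7/10) = 4.795e+09.
L_total = 10·log₁₀(4.795e+09) = 96.81 dB SPL.

96.8 dB SPL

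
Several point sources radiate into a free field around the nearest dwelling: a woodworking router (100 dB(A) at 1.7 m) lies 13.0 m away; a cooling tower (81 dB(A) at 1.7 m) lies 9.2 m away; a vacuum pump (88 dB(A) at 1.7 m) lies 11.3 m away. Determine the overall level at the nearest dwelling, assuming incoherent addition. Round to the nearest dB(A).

First find each source's level at the receiver (point-source: −20·log₁₀(r/r_ref)), then combine on an intensity basis.
woodworking router: 100 − 20·log₁₀(13.0/1.7) = 100 − 17.67 = 82.33 dB(A).
cooling tower: 81 − 20·log₁₀(9.2/1.7) = 81 − 14.67 = 66.33 dB(A).
vacuum pump: 88 − 20·log₁₀(11.3/1.7) = 88 − 16.45 = 71.55 dB(A).
Σ 10^(L/10) = 1.896e+08 → L_total = 10·log₁₀(1.896e+08) = 82.78 dB(A).

83 dB(A)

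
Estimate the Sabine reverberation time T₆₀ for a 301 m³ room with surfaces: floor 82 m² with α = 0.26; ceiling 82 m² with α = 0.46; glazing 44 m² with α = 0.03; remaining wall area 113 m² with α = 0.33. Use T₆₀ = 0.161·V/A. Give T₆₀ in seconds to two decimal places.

0.50 s

Total absorption A = 82·0.26 + 82·0.46 + 44·0.03 + 113·0.33 = 97.65 m² sabins.
T₆₀ = 0.161·V/A = 0.161·301/97.65 = 0.496 s.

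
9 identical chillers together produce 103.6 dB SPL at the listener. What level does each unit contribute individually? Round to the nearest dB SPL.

For N identical incoherent sources L_total = L₁ + 10·log₁₀ N, so L₁ = 103.6 − 10·log₁₀(9) = 103.6 − 9.542.

94 dB SPL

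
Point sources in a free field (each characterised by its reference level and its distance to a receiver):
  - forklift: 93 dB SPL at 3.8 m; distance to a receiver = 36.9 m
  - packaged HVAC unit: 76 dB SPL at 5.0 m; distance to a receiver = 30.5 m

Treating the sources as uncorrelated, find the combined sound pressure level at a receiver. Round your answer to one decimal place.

73.5 dB SPL

First find each source's level at the receiver (point-source: −20·log₁₀(r/r_ref)), then combine on an intensity basis.
forklift: 93 − 20·log₁₀(36.9/3.8) = 93 − 19.74 = 73.26 dB SPL.
packaged HVAC unit: 76 − 20·log₁₀(30.5/5.0) = 76 − 15.71 = 60.29 dB SPL.
Σ 10^(L/10) = 2.223e+07 → L_total = 10·log₁₀(2.223e+07) = 73.47 dB SPL.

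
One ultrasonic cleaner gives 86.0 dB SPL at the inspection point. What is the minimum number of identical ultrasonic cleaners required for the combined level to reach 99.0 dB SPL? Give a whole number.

20

The shortfall is 99.0 − 86.0 = 13.0 dB, and N units add 10·log₁₀ N, so need 10·log₁₀ N ≥ 13.0.
N ≥ 10^(13.0/10) = 19.953, so N = 20.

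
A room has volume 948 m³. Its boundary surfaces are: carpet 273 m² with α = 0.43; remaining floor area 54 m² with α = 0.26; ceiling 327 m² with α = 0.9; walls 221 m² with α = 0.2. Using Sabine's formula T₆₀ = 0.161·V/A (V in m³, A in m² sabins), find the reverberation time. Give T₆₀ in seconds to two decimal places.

Total absorption A = 273·0.43 + 54·0.26 + 327·0.9 + 221·0.2 = 469.93 m² sabins.
T₆₀ = 0.161·V/A = 0.161·948/469.93 = 0.325 s.

0.32 s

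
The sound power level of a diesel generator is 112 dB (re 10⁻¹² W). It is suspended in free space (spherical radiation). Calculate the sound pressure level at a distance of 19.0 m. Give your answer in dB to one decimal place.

The power spreads over a sphere of area 4π·r², so L_p = L_w − 10·log₁₀(4π·r²).
4π·r² = 4536 m², 10·log₁₀ of that is 36.567 dB.
L_p = 112 − 36.567 = 75.43 dB.

75.4 dB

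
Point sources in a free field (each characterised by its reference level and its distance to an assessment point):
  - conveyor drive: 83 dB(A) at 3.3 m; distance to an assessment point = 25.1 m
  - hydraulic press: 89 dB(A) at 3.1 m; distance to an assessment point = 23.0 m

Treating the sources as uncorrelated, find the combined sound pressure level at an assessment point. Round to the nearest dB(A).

73 dB(A)

First find each source's level at the receiver (point-source: −20·log₁₀(r/r_ref)), then combine on an intensity basis.
conveyor drive: 83 − 20·log₁₀(25.1/3.3) = 83 − 17.62 = 65.38 dB(A).
hydraulic press: 89 − 20·log₁₀(23.0/3.1) = 89 − 17.41 = 71.59 dB(A).
Σ 10^(L/10) = 1.788e+07 → L_total = 10·log₁₀(1.788e+07) = 72.52 dB(A).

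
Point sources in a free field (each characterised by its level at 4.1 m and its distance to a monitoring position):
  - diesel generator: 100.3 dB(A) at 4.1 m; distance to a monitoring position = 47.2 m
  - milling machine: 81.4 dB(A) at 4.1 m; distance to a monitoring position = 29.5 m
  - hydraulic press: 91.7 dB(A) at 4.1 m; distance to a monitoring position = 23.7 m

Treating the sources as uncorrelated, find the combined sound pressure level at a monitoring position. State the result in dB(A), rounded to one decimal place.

81.1 dB(A)

Propagate each source to the receiver with L = L_ref − 20·log₁₀(r/r_ref), then add intensities.
diesel generator: 100.3 − 20·log₁₀(47.2/4.1) = 100.3 − 21.22 = 79.08 dB(A).
milling machine: 81.4 − 20·log₁₀(29.5/4.1) = 81.4 − 17.14 = 64.26 dB(A).
hydraulic press: 91.7 − 20·log₁₀(23.7/4.1) = 91.7 − 15.24 = 76.46 dB(A).
Σ 10^(L/10) = 1.278e+08 → L_total = 10·log₁₀(1.278e+08) = 81.06 dB(A).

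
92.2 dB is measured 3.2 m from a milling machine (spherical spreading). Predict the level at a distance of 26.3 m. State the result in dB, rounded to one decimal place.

Spherical spreading from a point source gives a 20·log₁₀(r₂/r₁) drop.
L₂ = 92.2 − 20·log₁₀(26.3/3.2) = 92.2 − 18.296 = 73.90 dB.

73.9 dB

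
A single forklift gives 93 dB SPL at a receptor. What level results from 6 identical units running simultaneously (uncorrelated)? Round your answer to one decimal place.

100.8 dB SPL

N identical incoherent sources raise the level by 10·log₁₀ N.
L_total = 93 + 10·log₁₀(6) = 93 + 7.782 = 100.78 dB SPL.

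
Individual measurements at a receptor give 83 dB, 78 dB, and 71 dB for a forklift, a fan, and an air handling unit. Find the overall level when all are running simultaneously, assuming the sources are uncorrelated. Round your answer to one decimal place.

For uncorrelated sources the intensities add, so convert each level to linear form, sum, and take 10·log₁₀ of the total.
Σ 10^(L/10) = 10^(83/10) + 10^(78/10) + 10^(71/10) = 2.752e+08.
L_total = 10·log₁₀(2.752e+08) = 84.40 dB.

84.4 dB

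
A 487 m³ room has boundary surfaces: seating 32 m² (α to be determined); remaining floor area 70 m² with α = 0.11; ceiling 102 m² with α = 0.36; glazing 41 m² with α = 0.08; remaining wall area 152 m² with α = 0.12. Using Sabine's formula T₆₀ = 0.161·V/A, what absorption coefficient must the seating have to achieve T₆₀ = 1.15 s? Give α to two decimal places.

0.07

Required total absorption A = 0.161·487/1.15 = 68.18 m².
Absorption from the other surfaces = 70·0.11 + 102·0.36 + 41·0.08 + 152·0.12 = 65.94 m², so the seating must supply 2.24 m² over 32 m².
α = 2.24/32 = 0.070.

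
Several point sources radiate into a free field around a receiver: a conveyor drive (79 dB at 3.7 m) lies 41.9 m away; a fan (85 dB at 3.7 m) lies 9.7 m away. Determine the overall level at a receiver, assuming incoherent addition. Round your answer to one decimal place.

76.7 dB

Apply inverse-square spreading to bring every level to the receiver, then sum 10^(L/10).
conveyor drive: 79 − 20·log₁₀(41.9/3.7) = 79 − 21.08 = 57.92 dB.
fan: 85 − 20·log₁₀(9.7/3.7) = 85 − 8.37 = 76.63 dB.
Σ 10^(L/10) = 4.663e+07 → L_total = 10·log₁₀(4.663e+07) = 76.69 dB.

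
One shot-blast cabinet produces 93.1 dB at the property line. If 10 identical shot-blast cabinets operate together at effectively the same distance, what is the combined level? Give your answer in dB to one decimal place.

L_total = L₁ + 10·log₁₀ N for N identical incoherent sources.
L_total = 93.1 + 10·log₁₀(10) = 93.1 + 10.000 = 103.10 dB.

103.1 dB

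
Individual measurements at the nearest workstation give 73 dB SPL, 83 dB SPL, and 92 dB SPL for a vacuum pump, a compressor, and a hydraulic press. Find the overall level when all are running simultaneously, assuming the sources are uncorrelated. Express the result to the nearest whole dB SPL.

93 dB SPL

Incoherent sources combine by intensity addition: L_total = 10·log₁₀(Σ 10^(L_i/10)).
Σ 10^(L/10) = 10^(73/10) + 10^(83/10) + 10^(92/10) = 1.804e+09.
L_total = 10·log₁₀(1.804e+09) = 92.56 dB SPL.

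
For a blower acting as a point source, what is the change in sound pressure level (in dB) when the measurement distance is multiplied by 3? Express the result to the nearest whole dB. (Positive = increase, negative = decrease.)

Point-source spreading: ΔL = −20·log₁₀(r₂/r₁).
ΔL = −20·log₁₀(3) = -9.54 dB.

-10 dB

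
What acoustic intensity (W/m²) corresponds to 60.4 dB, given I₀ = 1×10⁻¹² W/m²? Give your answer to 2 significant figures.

1.1e-06 W/m²

I = I₀·10^(L/10) = 10⁻¹² × 10^(60.4/10) = 10^(-5.960).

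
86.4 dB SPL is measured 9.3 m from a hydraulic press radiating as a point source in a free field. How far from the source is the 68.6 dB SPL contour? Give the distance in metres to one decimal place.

72.2 m

The 17.8 dB drop corresponds to a distance ratio of 10^(17.8/20) for a point source.
r₂ = 9.3·10^((86.4−68.6)/20) = 9.3·10^(17.8/20) = 72.19 m.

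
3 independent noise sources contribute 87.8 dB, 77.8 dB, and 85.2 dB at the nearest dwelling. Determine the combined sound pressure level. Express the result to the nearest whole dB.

For uncorrelated sources the intensities add, so convert each level to linear form, sum, and take 10·log₁₀ of the total.
Σ 10^(L/10) = 10^(87.8/10) + 10^(77.8/10) + 10^(85.2/10) = 9.939e+08.
L_total = 10·log₁₀(9.939e+08) = 89.97 dB.

90 dB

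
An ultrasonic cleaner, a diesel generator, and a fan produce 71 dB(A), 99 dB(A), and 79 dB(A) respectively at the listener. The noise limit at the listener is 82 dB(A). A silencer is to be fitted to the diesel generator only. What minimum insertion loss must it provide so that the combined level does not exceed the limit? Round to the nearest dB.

21 dB

Everything except the diesel generator sums to 10^(71/10) + 10^(79/10) = 9.202e+07 in linear terms, 79.64 dB(A).
To meet 82 dB(A) overall, the treated diesel generator may contribute at most 10^(82/10) − 9.202e+07 = 6.647e+07, i.e. 78.23 dB(A).
So the diesel generator must be reduced from 99 to 78.23 dB(A): IL = 20.77 dB.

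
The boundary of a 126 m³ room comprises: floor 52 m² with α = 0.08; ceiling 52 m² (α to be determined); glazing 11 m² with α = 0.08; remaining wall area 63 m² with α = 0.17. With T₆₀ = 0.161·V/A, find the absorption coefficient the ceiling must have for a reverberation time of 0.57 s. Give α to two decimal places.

Required total absorption A = 0.161·126/0.57 = 35.59 m².
Absorption from the other surfaces = 52·0.08 + 11·0.08 + 63·0.17 = 15.75 m², so the ceiling must supply 19.84 m² over 52 m².
α = 19.84/52 = 0.382.

0.38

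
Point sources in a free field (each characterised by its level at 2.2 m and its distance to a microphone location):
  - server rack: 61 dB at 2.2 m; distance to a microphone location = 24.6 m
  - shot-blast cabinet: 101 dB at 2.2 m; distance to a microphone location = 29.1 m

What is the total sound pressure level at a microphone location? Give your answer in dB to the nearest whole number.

First find each source's level at the receiver (point-source: −20·log₁₀(r/r_ref)), then combine on an intensity basis.
server rack: 61 − 20·log₁₀(24.6/2.2) = 61 − 20.97 = 40.03 dB.
shot-blast cabinet: 101 − 20·log₁₀(29.1/2.2) = 101 − 22.43 = 78.57 dB.
Σ 10^(L/10) = 7.196e+07 → L_total = 10·log₁₀(7.196e+07) = 78.57 dB.

79 dB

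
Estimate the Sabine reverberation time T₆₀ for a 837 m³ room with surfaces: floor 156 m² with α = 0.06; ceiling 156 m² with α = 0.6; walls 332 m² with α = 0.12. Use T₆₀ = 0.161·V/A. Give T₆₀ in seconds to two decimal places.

0.94 s

Summing Sᵢαᵢ: 156·0.06 + 156·0.6 + 332·0.12 = 142.80 m².
T₆₀ = 0.161·V/A = 0.161·837/142.80 = 0.944 s.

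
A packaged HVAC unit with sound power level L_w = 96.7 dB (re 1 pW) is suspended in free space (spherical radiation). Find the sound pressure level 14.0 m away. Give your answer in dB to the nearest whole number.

Free-field spherical radiation: L_p = L_w − 10·log₁₀(4π·r²), r = 14.0 m.
4π·r² = 2463 m², 10·log₁₀ of that is 33.915 dB.
L_p = 96.7 − 33.915 = 62.79 dB.

63 dB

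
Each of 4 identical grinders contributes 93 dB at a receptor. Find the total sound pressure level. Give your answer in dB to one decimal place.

L_total = L₁ + 10·log₁₀ N for N identical incoherent sources.
L_total = 93 + 10·log₁₀(4) = 93 + 6.021 = 99.02 dB.

99.0 dB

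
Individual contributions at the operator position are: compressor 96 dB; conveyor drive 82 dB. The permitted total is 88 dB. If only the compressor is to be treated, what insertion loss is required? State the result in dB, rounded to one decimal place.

Everything except the compressor sums to 10^(82/10) = 1.585e+08 in linear terms, 82.00 dB.
To meet 88 dB overall, the treated compressor may contribute at most 10^(88/10) − 1.585e+08 = 4.725e+08, i.e. 86.74 dB.
Required insertion loss = 96 − 86.74 = 9.26 dB.

9.3 dB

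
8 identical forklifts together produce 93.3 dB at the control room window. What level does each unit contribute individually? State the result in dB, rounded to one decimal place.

For N identical incoherent sources L_total = L₁ + 10·log₁₀ N, so L₁ = 93.3 − 10·log₁₀(8) = 93.3 − 9.031.

84.3 dB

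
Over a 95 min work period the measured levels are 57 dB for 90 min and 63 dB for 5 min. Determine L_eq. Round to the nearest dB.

L_eq = 10·log₁₀[(1/T)·Σ tᵢ·10^(Lᵢ/10)] with T = 95 min.
Σ tᵢ·10^(Lᵢ/10) = 90·10^(57/10) + 5·10^(63/10) = 5.508e+07.
L_eq = 10·log₁₀(5.508e+07/95) = 57.63 dB.

58 dB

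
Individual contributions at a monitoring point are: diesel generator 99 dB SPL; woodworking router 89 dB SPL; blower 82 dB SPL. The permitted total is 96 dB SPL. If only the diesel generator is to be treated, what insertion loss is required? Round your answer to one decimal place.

The untreated sources together contribute 10^(89/10) + 10^(82/10) = 9.528e+08, i.e. 89.79 dB SPL.
The limit corresponds to 10^(96/10) = 3.981e+09; subtracting the fixed part leaves 3.028e+09 for the diesel generator, i.e. 94.81 dB SPL.
Required insertion loss = 99 − 94.81 = 4.19 dB.

4.2 dB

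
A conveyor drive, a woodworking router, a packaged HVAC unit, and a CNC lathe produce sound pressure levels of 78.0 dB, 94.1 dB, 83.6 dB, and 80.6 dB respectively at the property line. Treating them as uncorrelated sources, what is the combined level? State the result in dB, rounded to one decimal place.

94.7 dB

For uncorrelated sources the intensities add, so convert each level to linear form, sum, and take 10·log₁₀ of the total.
Σ 10^(L/10) = 10^(78.0/10) + 10^(94.1/10) + 10^(83.6/10) + 10^(80.6/10) = 2.977e+09.
L_total = 10·log₁₀(2.977e+09) = 94.74 dB.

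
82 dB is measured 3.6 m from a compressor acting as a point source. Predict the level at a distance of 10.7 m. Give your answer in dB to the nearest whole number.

For a point source, L₂ = L₁ − 20·log₁₀(r₂/r₁).
L₂ = 82 − 20·log₁₀(10.7/3.6) = 82 − 9.462 = 72.54 dB.

73 dB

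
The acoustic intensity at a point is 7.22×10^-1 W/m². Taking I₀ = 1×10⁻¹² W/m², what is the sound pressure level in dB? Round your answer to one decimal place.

118.6 dB

I/I₀ = 7.22×10^-1/10⁻¹² = 7.22×10^11, and L = 10·log₁₀(I/I₀).
L = 10·(0.8585 + 11) = 118.59 dB.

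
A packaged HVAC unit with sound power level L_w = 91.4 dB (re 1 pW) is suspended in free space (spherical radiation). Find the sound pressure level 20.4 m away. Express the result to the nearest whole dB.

L_p = L_w − 10·log₁₀(4π·r²) with r = 20.4 m.
4π·r² = 5230 m², 10·log₁₀ of that is 37.185 dB.
L_p = 91.4 − 37.185 = 54.22 dB.

54 dB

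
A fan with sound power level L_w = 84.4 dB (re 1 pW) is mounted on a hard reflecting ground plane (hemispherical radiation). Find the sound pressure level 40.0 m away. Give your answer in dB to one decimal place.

Free-field hemispherical radiation: L_p = L_w − 10·log₁₀(2π·r²), r = 40.0 m.
2π·r² = 1.005e+04 m², 10·log₁₀ of that is 40.023 dB.
L_p = 84.4 − 40.023 = 44.38 dB.

44.4 dB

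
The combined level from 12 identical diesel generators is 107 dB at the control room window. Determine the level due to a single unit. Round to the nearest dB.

For N identical incoherent sources L_total = L₁ + 10·log₁₀ N, so L₁ = 107 − 10·log₁₀(12) = 107 − 10.792.

96 dB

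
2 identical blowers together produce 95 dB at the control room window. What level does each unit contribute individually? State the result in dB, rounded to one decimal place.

For N identical incoherent sources L_total = L₁ + 10·log₁₀ N, so L₁ = 95 − 10·log₁₀(2) = 95 − 3.010.

92.0 dB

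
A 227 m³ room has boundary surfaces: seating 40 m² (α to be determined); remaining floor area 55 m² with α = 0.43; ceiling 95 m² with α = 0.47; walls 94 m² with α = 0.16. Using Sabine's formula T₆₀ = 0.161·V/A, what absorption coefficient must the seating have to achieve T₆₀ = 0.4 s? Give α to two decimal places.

0.20

Required total absorption A = 0.161·227/0.4 = 91.37 m².
Absorption from the other surfaces = 55·0.43 + 95·0.47 + 94·0.16 = 83.34 m², so the seating must supply 8.03 m² over 40 m².
α = 8.03/40 = 0.201.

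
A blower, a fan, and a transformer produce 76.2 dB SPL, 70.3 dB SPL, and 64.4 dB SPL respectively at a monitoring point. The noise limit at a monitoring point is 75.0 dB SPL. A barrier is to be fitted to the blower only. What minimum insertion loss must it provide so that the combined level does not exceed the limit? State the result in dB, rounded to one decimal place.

The untreated sources together contribute 10^(70.3/10) + 10^(64.4/10) = 1.347e+07, i.e. 71.29 dB SPL.
To meet 75.0 dB SPL overall, the treated blower may contribute at most 10^(75.0/10) − 1.347e+07 = 1.815e+07, i.e. 72.59 dB SPL.
Required insertion loss = 76.2 − 72.59 = 3.61 dB.

3.6 dB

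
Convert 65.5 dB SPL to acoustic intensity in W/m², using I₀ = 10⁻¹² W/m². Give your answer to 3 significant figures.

I = I₀·10^(L/10) = 10⁻¹² × 10^(65.5/10) = 10^(-5.450).

3.55e-06 W/m²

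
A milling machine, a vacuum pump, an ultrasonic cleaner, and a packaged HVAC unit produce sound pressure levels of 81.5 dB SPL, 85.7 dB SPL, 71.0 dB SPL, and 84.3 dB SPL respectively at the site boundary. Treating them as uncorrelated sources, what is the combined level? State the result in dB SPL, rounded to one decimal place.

For uncorrelated sources the intensities add, so convert each level to linear form, sum, and take 10·log₁₀ of the total.
Σ 10^(L/10) = 10^(81.5/10) + 10^(85.7/10) + 10^(71.0/10) + 10^(84.3/10) = 7.945e+08.
L_total = 10·log₁₀(7.945e+08) = 89.00 dB SPL.

89.0 dB SPL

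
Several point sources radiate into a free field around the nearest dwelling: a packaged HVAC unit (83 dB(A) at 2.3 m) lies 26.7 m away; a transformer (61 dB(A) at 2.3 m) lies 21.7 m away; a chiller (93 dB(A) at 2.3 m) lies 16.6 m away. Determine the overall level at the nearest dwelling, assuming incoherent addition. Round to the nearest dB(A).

Apply inverse-square spreading to bring every level to the receiver, then sum 10^(L/10).
packaged HVAC unit: 83 − 20·log₁₀(26.7/2.3) = 83 − 21.30 = 61.70 dB(A).
transformer: 61 − 20·log₁₀(21.7/2.3) = 61 − 19.49 = 41.51 dB(A).
chiller: 93 − 20·log₁₀(16.6/2.3) = 93 − 17.17 = 75.83 dB(A).
Σ 10^(L/10) = 3.980e+07 → L_total = 10·log₁₀(3.980e+07) = 76.00 dB(A).

76 dB(A)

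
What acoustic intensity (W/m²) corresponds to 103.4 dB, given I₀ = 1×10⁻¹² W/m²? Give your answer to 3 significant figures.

I = I₀·10^(L/10) = 10⁻¹² × 10^(103.4/10) = 10^(-1.660).

0.0219 W/m²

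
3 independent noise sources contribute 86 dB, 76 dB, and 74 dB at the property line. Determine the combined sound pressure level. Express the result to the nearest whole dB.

87 dB

For uncorrelated sources the intensities add, so convert each level to linear form, sum, and take 10·log₁₀ of the total.
Σ 10^(L/10) = 10^(86/10) + 10^(76/10) + 10^(74/10) = 4.630e+08.
L_total = 10·log₁₀(4.630e+08) = 86.66 dB.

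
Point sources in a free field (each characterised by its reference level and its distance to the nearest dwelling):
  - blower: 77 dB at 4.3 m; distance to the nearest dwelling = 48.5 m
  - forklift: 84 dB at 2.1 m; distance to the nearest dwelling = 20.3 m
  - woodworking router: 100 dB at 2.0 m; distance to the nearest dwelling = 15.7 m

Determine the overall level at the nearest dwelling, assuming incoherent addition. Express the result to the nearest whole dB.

82 dB

First find each source's level at the receiver (point-source: −20·log₁₀(r/r_ref)), then combine on an intensity basis.
blower: 77 − 20·log₁₀(48.5/4.3) = 77 − 21.05 = 55.95 dB.
forklift: 84 − 20·log₁₀(20.3/2.1) = 84 − 19.71 = 64.29 dB.
woodworking router: 100 − 20·log₁₀(15.7/2.0) = 100 − 17.90 = 82.10 dB.
Σ 10^(L/10) = 1.654e+08 → L_total = 10·log₁₀(1.654e+08) = 82.18 dB.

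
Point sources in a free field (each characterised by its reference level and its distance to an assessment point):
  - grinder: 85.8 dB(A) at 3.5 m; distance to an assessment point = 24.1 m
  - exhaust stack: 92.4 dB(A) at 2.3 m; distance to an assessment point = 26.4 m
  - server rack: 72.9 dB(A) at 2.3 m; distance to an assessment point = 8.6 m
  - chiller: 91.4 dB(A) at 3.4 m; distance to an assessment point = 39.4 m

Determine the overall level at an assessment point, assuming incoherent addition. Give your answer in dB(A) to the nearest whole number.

Apply inverse-square spreading to bring every level to the receiver, then sum 10^(L/10).
grinder: 85.8 − 20·log₁₀(24.1/3.5) = 85.8 − 16.76 = 69.04 dB(A).
exhaust stack: 92.4 − 20·log₁₀(26.4/2.3) = 92.4 − 21.20 = 71.20 dB(A).
server rack: 72.9 − 20·log₁₀(8.6/2.3) = 72.9 − 11.46 = 61.44 dB(A).
chiller: 91.4 − 20·log₁₀(39.4/3.4) = 91.4 − 21.28 = 70.12 dB(A).
Σ 10^(L/10) = 3.288e+07 → L_total = 10·log₁₀(3.288e+07) = 75.17 dB(A).

75 dB(A)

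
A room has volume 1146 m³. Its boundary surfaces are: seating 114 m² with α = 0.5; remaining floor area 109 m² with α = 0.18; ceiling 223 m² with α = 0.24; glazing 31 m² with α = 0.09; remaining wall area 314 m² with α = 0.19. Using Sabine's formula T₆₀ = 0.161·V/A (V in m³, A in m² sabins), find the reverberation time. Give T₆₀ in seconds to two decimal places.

0.96 s

Summing Sᵢαᵢ: 114·0.5 + 109·0.18 + 223·0.24 + 31·0.09 + 314·0.19 = 192.59 m².
T₆₀ = 0.161·V/A = 0.161·1146/192.59 = 0.958 s.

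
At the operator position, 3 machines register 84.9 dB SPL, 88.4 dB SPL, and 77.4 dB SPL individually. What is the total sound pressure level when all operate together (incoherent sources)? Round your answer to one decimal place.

90.2 dB SPL

Incoherent sources combine by intensity addition: L_total = 10·log₁₀(Σ 10^(L_i/10)).
Σ 10^(L/10) = 10^(84.9/10) + 10^(88.4/10) + 10^(77.4/10) = 1.056e+09.
L_total = 10·log₁₀(1.056e+09) = 90.24 dB SPL.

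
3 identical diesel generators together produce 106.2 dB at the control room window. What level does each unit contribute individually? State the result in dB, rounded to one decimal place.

101.4 dB

3 equal contributions raise the level by 10·log₁₀ 3 = 4.771 dB, so each unit alone gives 106.2 − 4.771.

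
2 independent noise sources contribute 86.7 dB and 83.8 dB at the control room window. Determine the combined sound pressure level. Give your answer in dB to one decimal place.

88.5 dB

Incoherent sources combine by intensity addition: L_total = 10·log₁₀(Σ 10^(L_i/10)).
Σ 10^(L/10) = 10^(86.7/10) + 10^(83.8/10) = 7.076e+08.
L_total = 10·log₁₀(7.076e+08) = 88.50 dB.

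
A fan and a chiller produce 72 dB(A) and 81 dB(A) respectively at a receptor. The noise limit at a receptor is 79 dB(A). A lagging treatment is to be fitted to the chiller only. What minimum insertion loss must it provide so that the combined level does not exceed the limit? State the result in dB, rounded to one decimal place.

Fixed contribution from the other source: Σ 10^(L/10) = 10^(72/10) = 1.585e+07 (72.00 dB(A)).
The limit corresponds to 10^(79/10) = 7.943e+07; subtracting the fixed part leaves 6.358e+07 for the chiller, i.e. 78.03 dB(A).
Required insertion loss = 81 − 78.03 = 2.97 dB.

3.0 dB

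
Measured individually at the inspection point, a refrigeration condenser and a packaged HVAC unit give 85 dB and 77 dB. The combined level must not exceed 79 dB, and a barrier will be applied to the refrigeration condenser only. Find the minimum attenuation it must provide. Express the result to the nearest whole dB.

The untreated sources together contribute 10^(77/10) = 5.012e+07, i.e. 77.00 dB.
To meet 79 dB overall, the treated refrigeration condenser may contribute at most 10^(79/10) − 5.012e+07 = 2.931e+07, i.e. 74.67 dB.
Required insertion loss = 85 − 74.67 = 10.33 dB.

10 dB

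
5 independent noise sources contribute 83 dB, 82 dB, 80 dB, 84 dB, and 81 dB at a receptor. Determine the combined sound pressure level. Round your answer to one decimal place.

89.2 dB

For uncorrelated sources the intensities add, so convert each level to linear form, sum, and take 10·log₁₀ of the total.
Σ 10^(L/10) = 10^(83/10) + 10^(82/10) + 10^(80/10) + 10^(84/10) + 10^(81/10) = 8.351e+08.
L_total = 10·log₁₀(8.351e+08) = 89.22 dB.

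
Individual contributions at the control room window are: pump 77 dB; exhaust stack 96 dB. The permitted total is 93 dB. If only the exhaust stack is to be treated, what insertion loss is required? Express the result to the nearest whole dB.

The untreated sources together contribute 10^(77/10) = 5.012e+07, i.e. 77.00 dB.
To meet 93 dB overall, the treated exhaust stack may contribute at most 10^(93/10) − 5.012e+07 = 1.945e+09, i.e. 92.89 dB.
Required insertion loss = 96 − 92.89 = 3.11 dB.

3 dB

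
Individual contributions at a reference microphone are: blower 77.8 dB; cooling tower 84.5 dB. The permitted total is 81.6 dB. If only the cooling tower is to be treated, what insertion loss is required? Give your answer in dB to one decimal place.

The untreated sources together contribute 10^(77.8/10) = 6.026e+07, i.e. 77.80 dB.
To meet 81.6 dB overall, the treated cooling tower may contribute at most 10^(81.6/10) − 6.026e+07 = 8.429e+07, i.e. 79.26 dB.
So the cooling tower must be reduced from 84.5 to 79.26 dB: IL = 5.24 dB.

5.2 dB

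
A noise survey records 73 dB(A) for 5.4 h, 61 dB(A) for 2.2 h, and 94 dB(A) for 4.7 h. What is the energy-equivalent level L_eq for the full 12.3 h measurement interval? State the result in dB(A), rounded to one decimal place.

L_eq = 10·log₁₀[(1/T)·Σ tᵢ·10^(Lᵢ/10)] with T = 12.3 h.
Σ tᵢ·10^(Lᵢ/10) = 5.4·10^(73/10) + 2.2·10^(61/10) + 4.7·10^(94/10) = 1.192e+10.
L_eq = 10·log₁₀(1.192e+10/12.3) = 89.86 dB(A).

89.9 dB(A)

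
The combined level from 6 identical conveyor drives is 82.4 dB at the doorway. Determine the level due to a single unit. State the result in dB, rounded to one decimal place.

74.6 dB

For N identical incoherent sources L_total = L₁ + 10·log₁₀ N, so L₁ = 82.4 − 10·log₁₀(6) = 82.4 − 7.782.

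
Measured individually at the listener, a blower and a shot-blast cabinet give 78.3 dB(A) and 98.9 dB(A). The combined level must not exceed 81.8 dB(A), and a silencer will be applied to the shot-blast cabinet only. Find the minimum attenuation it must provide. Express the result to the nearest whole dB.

Fixed contribution from the other source: Σ 10^(L/10) = 10^(78.3/10) = 6.761e+07 (78.30 dB(A)).
The limit corresponds to 10^(81.8/10) = 1.514e+08; subtracting the fixed part leaves 8.375e+07 for the shot-blast cabinet, i.e. 79.23 dB(A).
Required insertion loss = 98.9 − 79.23 = 19.67 dB.

20 dB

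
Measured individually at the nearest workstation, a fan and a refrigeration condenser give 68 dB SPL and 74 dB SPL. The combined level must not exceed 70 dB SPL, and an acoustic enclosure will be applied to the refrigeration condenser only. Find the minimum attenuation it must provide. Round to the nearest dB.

The untreated sources together contribute 10^(68/10) = 6.310e+06, i.e. 68.00 dB SPL.
The limit corresponds to 10^(70/10) = 1.000e+07; subtracting the fixed part leaves 3.690e+06 for the refrigeration condenser, i.e. 65.67 dB SPL.
Required insertion loss = 74 − 65.67 = 8.33 dB.

8 dB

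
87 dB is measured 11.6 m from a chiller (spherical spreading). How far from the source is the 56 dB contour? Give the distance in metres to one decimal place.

Point-source spreading drops the level by 20·log₁₀(r₂/r₁); inverting, r₂/r₁ = 10^(ΔL/20).
r₂ = 11.6·10^((87−56)/20) = 11.6·10^(31.0/20) = 411.58 m.

411.6 m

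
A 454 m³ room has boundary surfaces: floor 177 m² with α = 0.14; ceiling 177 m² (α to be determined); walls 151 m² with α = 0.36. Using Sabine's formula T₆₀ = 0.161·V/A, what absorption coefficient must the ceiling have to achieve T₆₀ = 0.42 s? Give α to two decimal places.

A = 0.161·V/T₆₀ = 0.161·454/0.42 = 174.03 m² sabins.
Absorption from the other surfaces = 177·0.14 + 151·0.36 = 79.14 m², so the ceiling must supply 94.89 m² over 177 m².
α = 94.89/177 = 0.536.

0.54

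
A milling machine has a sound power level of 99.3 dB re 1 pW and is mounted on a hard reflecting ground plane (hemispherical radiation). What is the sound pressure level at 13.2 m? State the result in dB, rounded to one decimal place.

L_p = L_w − 10·log₁₀(2π·r²) with r = 13.2 m.
2π·r² = 1095 m², 10·log₁₀ of that is 30.393 dB.
L_p = 99.3 − 30.393 = 68.91 dB.

68.9 dB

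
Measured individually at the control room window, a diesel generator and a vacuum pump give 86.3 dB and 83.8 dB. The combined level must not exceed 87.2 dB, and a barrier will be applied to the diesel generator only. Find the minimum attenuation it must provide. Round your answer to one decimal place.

Everything except the diesel generator sums to 10^(83.8/10) = 2.399e+08 in linear terms, 83.80 dB.
The limit corresponds to 10^(87.2/10) = 5.248e+08; subtracting the fixed part leaves 2.849e+08 for the diesel generator, i.e. 84.55 dB.
Required insertion loss = 86.3 − 84.55 = 1.75 dB.

1.8 dB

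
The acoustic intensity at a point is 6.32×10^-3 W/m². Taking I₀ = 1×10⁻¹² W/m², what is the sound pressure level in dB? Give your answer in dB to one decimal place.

98.0 dB

L = 10·log₁₀(I/I₀) = 10·log₁₀(6.32×10^-3/10⁻¹²) = 10·log₁₀(6.32×10^9).
L = 10·(0.8007 + 9) = 98.01 dB.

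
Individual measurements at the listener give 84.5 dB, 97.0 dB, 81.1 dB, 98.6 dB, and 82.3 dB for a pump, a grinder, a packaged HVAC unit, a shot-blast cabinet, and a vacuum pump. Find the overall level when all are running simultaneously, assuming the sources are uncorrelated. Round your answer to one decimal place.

101.1 dB

Incoherent sources combine by intensity addition: L_total = 10·log₁₀(Σ 10^(L_i/10)).
Σ 10^(L/10) = 10^(84.5/10) + 10^(97.0/10) + 10^(81.1/10) + 10^(98.6/10) + 10^(82.3/10) = 1.284e+10.
L_total = 10·log₁₀(1.284e+10) = 101.08 dB.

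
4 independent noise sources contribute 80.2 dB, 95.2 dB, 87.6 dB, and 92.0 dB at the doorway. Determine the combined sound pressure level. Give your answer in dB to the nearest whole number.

For uncorrelated sources the intensities add, so convert each level to linear form, sum, and take 10·log₁₀ of the total.
Σ 10^(L/10) = 10^(80.2/10) + 10^(95.2/10) + 10^(87.6/10) + 10^(92.0/10) = 5.576e+09.
L_total = 10·log₁₀(5.576e+09) = 97.46 dB.

97 dB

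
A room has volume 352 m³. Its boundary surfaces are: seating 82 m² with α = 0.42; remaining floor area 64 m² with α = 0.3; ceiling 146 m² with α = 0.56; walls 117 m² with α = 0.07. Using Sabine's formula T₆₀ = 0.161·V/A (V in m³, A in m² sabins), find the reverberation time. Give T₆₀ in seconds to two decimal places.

0.39 s

A = Σ Sᵢαᵢ = 82·0.42 + 64·0.3 + 146·0.56 + 117·0.07 = 143.59 m².
T₆₀ = 0.161·V/A = 0.161·352/143.59 = 0.395 s.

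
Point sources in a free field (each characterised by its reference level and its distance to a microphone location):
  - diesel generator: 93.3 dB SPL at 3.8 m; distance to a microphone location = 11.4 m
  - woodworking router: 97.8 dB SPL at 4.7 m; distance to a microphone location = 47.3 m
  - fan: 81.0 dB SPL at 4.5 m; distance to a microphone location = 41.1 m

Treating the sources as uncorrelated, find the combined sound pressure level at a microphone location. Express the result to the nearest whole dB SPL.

Propagate each source to the receiver with L = L_ref − 20·log₁₀(r/r_ref), then add intensities.
diesel generator: 93.3 − 20·log₁₀(11.4/3.8) = 93.3 − 9.54 = 83.76 dB SPL.
woodworking router: 97.8 − 20·log₁₀(47.3/4.7) = 97.8 − 20.06 = 77.74 dB SPL.
fan: 81.0 − 20·log₁₀(41.1/4.5) = 81.0 − 19.21 = 61.79 dB SPL.
Σ 10^(L/10) = 2.986e+08 → L_total = 10·log₁₀(2.986e+08) = 84.75 dB SPL.

85 dB SPL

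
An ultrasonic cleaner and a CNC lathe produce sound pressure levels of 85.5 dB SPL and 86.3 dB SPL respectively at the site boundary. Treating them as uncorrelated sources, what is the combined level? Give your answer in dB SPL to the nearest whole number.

For uncorrelated sources the intensities add, so convert each level to linear form, sum, and take 10·log₁₀ of the total.
Σ 10^(L/10) = 10^(85.5/10) + 10^(86.3/10) = 7.814e+08.
L_total = 10·log₁₀(7.814e+08) = 88.93 dB SPL.

89 dB SPL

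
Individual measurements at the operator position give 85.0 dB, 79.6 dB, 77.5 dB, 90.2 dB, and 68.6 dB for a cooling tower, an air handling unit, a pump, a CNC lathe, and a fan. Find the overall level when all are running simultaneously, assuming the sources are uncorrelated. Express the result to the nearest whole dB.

92 dB

For uncorrelated sources the intensities add, so convert each level to linear form, sum, and take 10·log₁₀ of the total.
Σ 10^(L/10) = 10^(85.0/10) + 10^(79.6/10) + 10^(77.5/10) + 10^(90.2/10) + 10^(68.6/10) = 1.518e+09.
L_total = 10·log₁₀(1.518e+09) = 91.81 dB.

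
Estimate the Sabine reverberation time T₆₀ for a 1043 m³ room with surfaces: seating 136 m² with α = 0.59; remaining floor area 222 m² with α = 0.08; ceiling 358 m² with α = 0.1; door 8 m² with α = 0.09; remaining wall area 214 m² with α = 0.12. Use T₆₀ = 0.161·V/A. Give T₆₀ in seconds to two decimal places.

1.05 s

Total absorption A = 136·0.59 + 222·0.08 + 358·0.1 + 8·0.09 + 214·0.12 = 160.20 m² sabins.
T₆₀ = 0.161·V/A = 0.161·1043/160.20 = 1.048 s.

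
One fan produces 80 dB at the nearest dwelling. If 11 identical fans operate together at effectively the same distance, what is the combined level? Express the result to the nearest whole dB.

With 11 equal, uncorrelated contributions the intensity is 11× that of one unit, giving a rise of 10·log₁₀ 11.
L_total = 80 + 10·log₁₀(11) = 80 + 10.414 = 90.41 dB.

90 dB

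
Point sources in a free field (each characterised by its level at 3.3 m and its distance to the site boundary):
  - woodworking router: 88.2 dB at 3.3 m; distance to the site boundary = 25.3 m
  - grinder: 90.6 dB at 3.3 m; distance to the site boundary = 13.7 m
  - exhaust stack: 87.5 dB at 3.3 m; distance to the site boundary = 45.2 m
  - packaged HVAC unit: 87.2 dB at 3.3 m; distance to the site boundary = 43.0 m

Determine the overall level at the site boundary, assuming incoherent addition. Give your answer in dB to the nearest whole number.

Propagate each source to the receiver with L = L_ref − 20·log₁₀(r/r_ref), then add intensities.
woodworking router: 88.2 − 20·log₁₀(25.3/3.3) = 88.2 − 17.69 = 70.51 dB.
grinder: 90.6 − 20·log₁₀(13.7/3.3) = 90.6 − 12.36 = 78.24 dB.
exhaust stack: 87.5 − 20·log₁₀(45.2/3.3) = 87.5 − 22.73 = 64.77 dB.
packaged HVAC unit: 87.2 − 20·log₁₀(43.0/3.3) = 87.2 − 22.30 = 64.90 dB.
Σ 10^(L/10) = 8.395e+07 → L_total = 10·log₁₀(8.395e+07) = 79.24 dB.

79 dB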